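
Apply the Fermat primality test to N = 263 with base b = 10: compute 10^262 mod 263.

10^1 ≡ 10 (mod 263)
10^2 ≡ 10^2 = 100 ≡ 100 (mod 263)
10^4 ≡ 100^2 = 10000 ≡ 6 (mod 263)
10^8 ≡ 6^2 = 36 ≡ 36 (mod 263)
10^16 ≡ 36^2 = 1296 ≡ 244 (mod 263)
10^32 ≡ 244^2 = 59536 ≡ 98 (mod 263)
10^64 ≡ 98^2 = 9604 ≡ 136 (mod 263)
10^128 ≡ 136^2 = 18496 ≡ 86 (mod 263)
10^256 ≡ 86^2 = 7396 ≡ 32 (mod 263)
262 = 256 + 4 + 2 in binary powers of 2.
So 10^262 ≡ 32 · 6 · 100 ≡ 1 (mod 263).
Since the result is 1, base 10 gives no evidence that 263 is composite.

1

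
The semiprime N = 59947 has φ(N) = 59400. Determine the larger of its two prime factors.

φ(n) = (p−1)(q−1) = n − (p+q) + 1, so p + q = 59947 − 59400 + 1 = 548.
p and q are the roots of t² − 548t + 59947 = 0.
Discriminant: 548² − 4·59947 = 300304 − 239788 = 60516; √60516 = 246.
q = (548 − 246)/2 = 151, p = (548 + 246)/2 = 397.
Check: 151 · 397 = 59947.

397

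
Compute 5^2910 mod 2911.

2131

5^1 ≡ 5 (mod 2911)
5^2 ≡ 5^2 = 25 ≡ 25 (mod 2911)
5^4 ≡ 25^2 = 625 ≡ 625 (mod 2911)
5^8 ≡ 625^2 = 390625 ≡ 551 (mod 2911)
5^16 ≡ 551^2 = 303601 ≡ 857 (mod 2911)
5^32 ≡ 857^2 = 734449 ≡ 877 (mod 2911)
5^64 ≡ 877^2 = 769129 ≡ 625 (mod 2911)
5^128 ≡ 625^2 = 390625 ≡ 551 (mod 2911)
5^256 ≡ 551^2 = 303601 ≡ 857 (mod 2911)
5^512 ≡ 857^2 = 734449 ≡ 877 (mod 2911)
5^1024 ≡ 877^2 = 769129 ≡ 625 (mod 2911)
5^2048 ≡ 625^2 = 390625 ≡ 551 (mod 2911)
2910 = 2048 + 512 + 256 + 64 + 16 + 8 + 4 + 2 in binary powers of 2.
So 5^2910 ≡ 551 · 877 · 857 · 625 · 857 · 551 · 625 · 25 ≡ 2131 (mod 2911).
Since 2131 ≠ 1, base 5 is a Fermat witness: 2911 is composite.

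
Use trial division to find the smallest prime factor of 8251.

37

8251 is odd.
Digit sum 16, not divisible by 3.
Ends in 1: not divisible by 5.
7: 8251 = 7·1178 + 5
11: 8251 = 11·750 + 1
13: 8251 = 13·634 + 9
17: 8251 = 17·485 + 6
19: 8251 = 19·434 + 5
23: 8251 = 23·358 + 17
29: 8251 = 29·284 + 15
31: 8251 = 31·266 + 5
37: 8251 = 37·223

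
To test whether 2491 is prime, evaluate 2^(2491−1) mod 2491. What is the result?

2^1 ≡ 2 (mod 2491)
2^2 ≡ 2^2 = 4 ≡ 4 (mod 2491)
2^4 ≡ 4^2 = 16 ≡ 16 (mod 2491)
2^8 ≡ 16^2 = 256 ≡ 256 (mod 2491)
2^16 ≡ 256^2 = 65536 ≡ 770 (mod 2491)
2^32 ≡ 770^2 = 592900 ≡ 42 (mod 2491)
2^64 ≡ 42^2 = 1764 ≡ 1764 (mod 2491)
2^128 ≡ 1764^2 = 3111696 ≡ 437 (mod 2491)
2^256 ≡ 437^2 = 190969 ≡ 1653 (mod 2491)
2^512 ≡ 1653^2 = 2732409 ≡ 2273 (mod 2491)
2^1024 ≡ 2273^2 = 5166529 ≡ 195 (mod 2491)
2^2048 ≡ 195^2 = 38025 ≡ 660 (mod 2491)
2490 = 2048 + 256 + 128 + 32 + 16 + 8 + 2 in binary powers of 2.
So 2^2490 ≡ 660 · 1653 · 437 · 42 · 770 · 256 · 4 ≡ 2414 (mod 2491).
Since 2414 ≠ 1, base 2 is a Fermat witness: 2491 is composite.

2414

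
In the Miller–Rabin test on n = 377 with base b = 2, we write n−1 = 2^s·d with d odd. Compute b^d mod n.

377 − 1 = 376 = 2^3 · 47, so d = 47.
2^1 ≡ 2 (mod 377)
2^2 ≡ 2^2 = 4 ≡ 4 (mod 377)
2^4 ≡ 4^2 = 16 ≡ 16 (mod 377)
2^8 ≡ 16^2 = 256 ≡ 256 (mod 377)
2^16 ≡ 256^2 = 65536 ≡ 315 (mod 377)
2^32 ≡ 315^2 = 99225 ≡ 74 (mod 377)
47 = 32 + 8 + 4 + 2 + 1 in binary powers of 2.
So 2^47 ≡ 74 · 256 · 16 · 4 · 2 ≡ 345 (mod 377).
Squaring chain: 345 → 270 → 139; never reaches −1, so base 2 is a Miller–Rabin witness that 377 is composite.

345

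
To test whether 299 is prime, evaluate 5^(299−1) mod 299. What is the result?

64

5^1 ≡ 5 (mod 299)
5^2 ≡ 5^2 = 25 ≡ 25 (mod 299)
5^4 ≡ 25^2 = 625 ≡ 27 (mod 299)
5^8 ≡ 27^2 = 729 ≡ 131 (mod 299)
5^16 ≡ 131^2 = 17161 ≡ 118 (mod 299)
5^32 ≡ 118^2 = 13924 ≡ 170 (mod 299)
5^64 ≡ 170^2 = 28900 ≡ 196 (mod 299)
5^128 ≡ 196^2 = 38416 ≡ 144 (mod 299)
5^256 ≡ 144^2 = 20736 ≡ 105 (mod 299)
298 = 256 + 32 + 8 + 2 in binary powers of 2.
So 5^298 ≡ 105 · 170 · 131 · 25 ≡ 64 (mod 299).
Since 64 ≠ 1, base 5 is a Fermat witness: 299 is composite.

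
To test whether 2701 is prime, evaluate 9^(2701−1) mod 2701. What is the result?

1

9^1 ≡ 9 (mod 2701)
9^2 ≡ 9^2 = 81 ≡ 81 (mod 2701)
9^4 ≡ 81^2 = 6561 ≡ 1159 (mod 2701)
9^8 ≡ 1159^2 = 1343281 ≡ 884 (mod 2701)
9^16 ≡ 884^2 = 781456 ≡ 867 (mod 2701)
9^32 ≡ 867^2 = 751689 ≡ 811 (mod 2701)
9^64 ≡ 811^2 = 657721 ≡ 1378 (mod 2701)
9^128 ≡ 1378^2 = 1898884 ≡ 81 (mod 2701)
9^256 ≡ 81^2 = 6561 ≡ 1159 (mod 2701)
9^512 ≡ 1159^2 = 1343281 ≡ 884 (mod 2701)
9^1024 ≡ 884^2 = 781456 ≡ 867 (mod 2701)
9^2048 ≡ 867^2 = 751689 ≡ 811 (mod 2701)
2700 = 2048 + 512 + 128 + 8 + 4 in binary powers of 2.
So 9^2700 ≡ 811 · 884 · 81 · 884 · 1159 ≡ 1 (mod 2701).
Since the result is 1, base 9 gives no evidence that 2701 is composite.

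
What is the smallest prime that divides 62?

2

62 is even: 2 divides it.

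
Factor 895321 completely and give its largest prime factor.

895321 = 7 · 127903
127903 = 23 · 5561
5561 = 67 · 83
83 is prime.
So 895321 = 7 · 23 · 67 · 83; the largest prime factor is 83.

83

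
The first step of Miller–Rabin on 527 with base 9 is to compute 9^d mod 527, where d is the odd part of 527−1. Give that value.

121

527 − 1 = 526 = 2^1 · 263, so d = 263.
9^1 ≡ 9 (mod 527)
9^2 ≡ 9^2 = 81 ≡ 81 (mod 527)
9^4 ≡ 81^2 = 6561 ≡ 237 (mod 527)
9^8 ≡ 237^2 = 56169 ≡ 307 (mod 527)
9^16 ≡ 307^2 = 94249 ≡ 443 (mod 527)
9^32 ≡ 443^2 = 196249 ≡ 205 (mod 527)
9^64 ≡ 205^2 = 42025 ≡ 392 (mod 527)
9^128 ≡ 392^2 = 153664 ≡ 307 (mod 527)
9^256 ≡ 307^2 = 94249 ≡ 443 (mod 527)
263 = 256 + 4 + 2 + 1 in binary powers of 2.
So 9^263 ≡ 443 · 237 · 81 · 9 ≡ 121 (mod 527).
Squaring chain: 121; never reaches −1, so base 9 is a Miller–Rabin witness that 527 is composite.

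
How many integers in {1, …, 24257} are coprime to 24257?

Factor: 24257 = 127 · 191.
φ(24257) = (127−1) · (191−1) = 126 · 190 = 23940.

23940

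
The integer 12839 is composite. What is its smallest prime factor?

37

12839 is odd.
Digit sum 23, not divisible by 3.
Ends in 9: not divisible by 5.
7: 12839 = 7·1834 + 1
11: 12839 = 11·1167 + 2
13: 12839 = 13·987 + 8
17: 12839 = 17·755 + 4
19: 12839 = 19·675 + 14
23: 12839 = 23·558 + 5
29: 12839 = 29·442 + 21
31: 12839 = 31·414 + 5
37: 12839 = 37·347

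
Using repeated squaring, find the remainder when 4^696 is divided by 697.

324

4^1 ≡ 4 (mod 697)
4^2 ≡ 4^2 = 16 ≡ 16 (mod 697)
4^4 ≡ 16^2 = 256 ≡ 256 (mod 697)
4^8 ≡ 256^2 = 65536 ≡ 18 (mod 697)
4^16 ≡ 18^2 = 324 ≡ 324 (mod 697)
4^32 ≡ 324^2 = 104976 ≡ 426 (mod 697)
4^64 ≡ 426^2 = 181476 ≡ 256 (mod 697)
4^128 ≡ 256^2 = 65536 ≡ 18 (mod 697)
4^256 ≡ 18^2 = 324 ≡ 324 (mod 697)
4^512 ≡ 324^2 = 104976 ≡ 426 (mod 697)
696 = 512 + 128 + 32 + 16 + 8 in binary powers of 2.
So 4^696 ≡ 426 · 18 · 426 · 324 · 18 ≡ 324 (mod 697).
Since 324 ≠ 1, base 4 is a Fermat witness: 697 is composite.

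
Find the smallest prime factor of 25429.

59

25429 is odd.
Digit sum 22, not divisible by 3.
Ends in 9: not divisible by 5.
7: 25429 = 7·3632 + 5
11: 25429 = 11·2311 + 8
13: 25429 = 13·1956 + 1
17: 25429 = 17·1495 + 14
19: 25429 = 19·1338 + 7
23: 25429 = 23·1105 + 14
29: 25429 = 29·876 + 25
31: 25429 = 31·820 + 9
37: 25429 = 37·687 + 10
41: 25429 = 41·620 + 9
43: 25429 = 43·591 + 16
47: 25429 = 47·541 + 2
53: 25429 = 53·479 + 42
59: 25429 = 59·431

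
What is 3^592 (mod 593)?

1

3^1 ≡ 3 (mod 593)
3^2 ≡ 3^2 = 9 ≡ 9 (mod 593)
3^4 ≡ 9^2 = 81 ≡ 81 (mod 593)
3^8 ≡ 81^2 = 6561 ≡ 38 (mod 593)
3^16 ≡ 38^2 = 1444 ≡ 258 (mod 593)
3^32 ≡ 258^2 = 66564 ≡ 148 (mod 593)
3^64 ≡ 148^2 = 21904 ≡ 556 (mod 593)
3^128 ≡ 556^2 = 309136 ≡ 183 (mod 593)
3^256 ≡ 183^2 = 33489 ≡ 281 (mod 593)
3^512 ≡ 281^2 = 78961 ≡ 92 (mod 593)
592 = 512 + 64 + 16 in binary powers of 2.
So 3^592 ≡ 92 · 556 · 258 ≡ 1 (mod 593).
Since the result is 1, base 3 gives no evidence that 593 is composite.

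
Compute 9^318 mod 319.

25

9^1 ≡ 9 (mod 319)
9^2 ≡ 9^2 = 81 ≡ 81 (mod 319)
9^4 ≡ 81^2 = 6561 ≡ 181 (mod 319)
9^8 ≡ 181^2 = 32761 ≡ 223 (mod 319)
9^16 ≡ 223^2 = 49729 ≡ 284 (mod 319)
9^32 ≡ 284^2 = 80656 ≡ 268 (mod 319)
9^64 ≡ 268^2 = 71824 ≡ 49 (mod 319)
9^128 ≡ 49^2 = 2401 ≡ 168 (mod 319)
9^256 ≡ 168^2 = 28224 ≡ 152 (mod 319)
318 = 256 + 32 + 16 + 8 + 4 + 2 in binary powers of 2.
So 9^318 ≡ 152 · 268 · 284 · 223 · 181 · 81 ≡ 25 (mod 319).
Since 25 ≠ 1, base 9 is a Fermat witness: 319 is composite.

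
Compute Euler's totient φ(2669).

Factor: 2669 = 17 · 157.
φ(2669) = (17−1) · (157−1) = 16 · 156 = 2496.

2496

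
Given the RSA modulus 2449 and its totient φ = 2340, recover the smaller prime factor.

31

φ(n) = (p−1)(q−1) = n − (p+q) + 1, so p + q = 2449 − 2340 + 1 = 110.
p and q are the roots of t² − 110t + 2449 = 0.
Discriminant: 110² − 4·2449 = 12100 − 9796 = 2304; √2304 = 48.
q = (110 − 48)/2 = 31, p = (110 + 48)/2 = 79.
Check: 31 · 79 = 2449.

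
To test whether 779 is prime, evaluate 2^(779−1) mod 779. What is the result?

2^1 ≡ 2 (mod 779)
2^2 ≡ 2^2 = 4 ≡ 4 (mod 779)
2^4 ≡ 4^2 = 16 ≡ 16 (mod 779)
2^8 ≡ 16^2 = 256 ≡ 256 (mod 779)
2^16 ≡ 256^2 = 65536 ≡ 100 (mod 779)
2^32 ≡ 100^2 = 10000 ≡ 652 (mod 779)
2^64 ≡ 652^2 = 425104 ≡ 549 (mod 779)
2^128 ≡ 549^2 = 301401 ≡ 707 (mod 779)
2^256 ≡ 707^2 = 499849 ≡ 510 (mod 779)
2^512 ≡ 510^2 = 260100 ≡ 693 (mod 779)
778 = 512 + 256 + 8 + 2 in binary powers of 2.
So 2^778 ≡ 693 · 510 · 256 · 4 ≡ 605 (mod 779).
Since 605 ≠ 1, base 2 is a Fermat witness: 779 is composite.

605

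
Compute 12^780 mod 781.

12^1 ≡ 12 (mod 781)
12^2 ≡ 12^2 = 144 ≡ 144 (mod 781)
12^4 ≡ 144^2 = 20736 ≡ 430 (mod 781)
12^8 ≡ 430^2 = 184900 ≡ 584 (mod 781)
12^16 ≡ 584^2 = 341056 ≡ 540 (mod 781)
12^32 ≡ 540^2 = 291600 ≡ 287 (mod 781)
12^64 ≡ 287^2 = 82369 ≡ 364 (mod 781)
12^128 ≡ 364^2 = 132496 ≡ 507 (mod 781)
12^256 ≡ 507^2 = 257049 ≡ 100 (mod 781)
12^512 ≡ 100^2 = 10000 ≡ 628 (mod 781)
780 = 512 + 256 + 8 + 4 in binary powers of 2.
So 12^780 ≡ 628 · 100 · 584 · 430 ≡ 529 (mod 781).
Since 529 ≠ 1, base 12 is a Fermat witness: 781 is composite.

529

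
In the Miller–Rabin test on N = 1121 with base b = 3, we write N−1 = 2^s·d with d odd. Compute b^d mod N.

906

1121 − 1 = 1120 = 2^5 · 35, so d = 35.
3^1 ≡ 3 (mod 1121)
3^2 ≡ 3^2 = 9 ≡ 9 (mod 1121)
3^4 ≡ 9^2 = 81 ≡ 81 (mod 1121)
3^8 ≡ 81^2 = 6561 ≡ 956 (mod 1121)
3^16 ≡ 956^2 = 913936 ≡ 321 (mod 1121)
3^32 ≡ 321^2 = 103041 ≡ 1030 (mod 1121)
35 = 32 + 2 + 1 in binary powers of 2.
So 3^35 ≡ 1030 · 9 · 3 ≡ 906 (mod 1121).
Squaring chain: 906 → 264 → 194 → 643 → 921; never reaches −1, so base 3 is a Miller–Rabin witness that 1121 is composite.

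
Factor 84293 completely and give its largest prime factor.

97

84293 = 11 · 7663
7663 = 79 · 97
97 is prime.
So 84293 = 11 · 79 · 97; the largest prime factor is 97.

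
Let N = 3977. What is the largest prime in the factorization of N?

3977 = 41 · 97
97 is prime.
So 3977 = 41 · 97; the largest prime factor is 97.

97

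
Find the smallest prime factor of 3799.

29

3799 is odd.
Digit sum 28, not divisible by 3.
Ends in 9: not divisible by 5.
7: 3799 = 7·542 + 5
11: 3799 = 11·345 + 4
13: 3799 = 13·292 + 3
17: 3799 = 17·223 + 8
19: 3799 = 19·199 + 18
23: 3799 = 23·165 + 4
29: 3799 = 29·131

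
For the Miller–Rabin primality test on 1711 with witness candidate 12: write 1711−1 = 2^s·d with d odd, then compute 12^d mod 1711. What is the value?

1711 − 1 = 1710 = 2^1 · 855, so d = 855.
12^1 ≡ 12 (mod 1711)
12^2 ≡ 12^2 = 144 ≡ 144 (mod 1711)
12^4 ≡ 144^2 = 20736 ≡ 204 (mod 1711)
12^8 ≡ 204^2 = 41616 ≡ 552 (mod 1711)
12^16 ≡ 552^2 = 304704 ≡ 146 (mod 1711)
12^32 ≡ 146^2 = 21316 ≡ 784 (mod 1711)
12^64 ≡ 784^2 = 614656 ≡ 407 (mod 1711)
12^128 ≡ 407^2 = 165649 ≡ 1393 (mod 1711)
12^256 ≡ 1393^2 = 1940449 ≡ 175 (mod 1711)
12^512 ≡ 175^2 = 30625 ≡ 1538 (mod 1711)
855 = 512 + 256 + 64 + 16 + 4 + 2 + 1 in binary powers of 2.
So 12^855 ≡ 1538 · 175 · 407 · 146 · 204 · 144 · 12 ≡ 1467 (mod 1711).
Squaring chain: 1467; never reaches −1, so base 12 is a Miller–Rabin witness that 1711 is composite.

1467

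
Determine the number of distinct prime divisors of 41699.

41699 = 7^2 · 851
851 = 23 · 37
41699 = 7^2 · 23 · 37, which has 3 distinct prime factors.

3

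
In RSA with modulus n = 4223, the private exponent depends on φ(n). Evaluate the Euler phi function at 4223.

Factor: 4223 = 41 · 103.
φ(4223) = (41−1) · (103−1) = 40 · 102 = 4080.

4080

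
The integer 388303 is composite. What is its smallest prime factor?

388303 is odd.
Digit sum 25, not divisible by 3.
Ends in 3: not divisible by 5.
7: 388303 = 7·55471 + 6
11: 388303 = 11·35300 + 3
13: 388303 = 13·29869 + 6
17: 388303 = 17·22841 + 6
19: 388303 = 19·20437

19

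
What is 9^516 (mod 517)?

383

9^1 ≡ 9 (mod 517)
9^2 ≡ 9^2 = 81 ≡ 81 (mod 517)
9^4 ≡ 81^2 = 6561 ≡ 357 (mod 517)
9^8 ≡ 357^2 = 127449 ≡ 267 (mod 517)
9^16 ≡ 267^2 = 71289 ≡ 460 (mod 517)
9^32 ≡ 460^2 = 211600 ≡ 147 (mod 517)
9^64 ≡ 147^2 = 21609 ≡ 412 (mod 517)
9^128 ≡ 412^2 = 169744 ≡ 168 (mod 517)
9^256 ≡ 168^2 = 28224 ≡ 306 (mod 517)
9^512 ≡ 306^2 = 93636 ≡ 59 (mod 517)
516 = 512 + 4 in binary powers of 2.
So 9^516 ≡ 59 · 357 ≡ 383 (mod 517).
Since 383 ≠ 1, base 9 is a Fermat witness: 517 is composite.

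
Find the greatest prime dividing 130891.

83

130891 = 19 · 6889
6889 = 83 · 83
83 = 83 · 1
So 130891 = 19 · 83^2; the largest prime factor is 83.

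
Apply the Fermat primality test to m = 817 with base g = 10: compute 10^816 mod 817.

391

10^1 ≡ 10 (mod 817)
10^2 ≡ 10^2 = 100 ≡ 100 (mod 817)
10^4 ≡ 100^2 = 10000 ≡ 196 (mod 817)
10^8 ≡ 196^2 = 38416 ≡ 17 (mod 817)
10^16 ≡ 17^2 = 289 ≡ 289 (mod 817)
10^32 ≡ 289^2 = 83521 ≡ 187 (mod 817)
10^64 ≡ 187^2 = 34969 ≡ 655 (mod 817)
10^128 ≡ 655^2 = 429025 ≡ 100 (mod 817)
10^256 ≡ 100^2 = 10000 ≡ 196 (mod 817)
10^512 ≡ 196^2 = 38416 ≡ 17 (mod 817)
816 = 512 + 256 + 32 + 16 in binary powers of 2.
So 10^816 ≡ 17 · 196 · 187 · 289 ≡ 391 (mod 817).
Since 391 ≠ 1, base 10 is a Fermat witness: 817 is composite.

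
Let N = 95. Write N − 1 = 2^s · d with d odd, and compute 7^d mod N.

95 − 1 = 94 = 2^1 · 47, so d = 47.
7^1 ≡ 7 (mod 95)
7^2 ≡ 7^2 = 49 ≡ 49 (mod 95)
7^4 ≡ 49^2 = 2401 ≡ 26 (mod 95)
7^8 ≡ 26^2 = 676 ≡ 11 (mod 95)
7^16 ≡ 11^2 = 121 ≡ 26 (mod 95)
7^32 ≡ 26^2 = 676 ≡ 11 (mod 95)
47 = 32 + 8 + 4 + 2 + 1 in binary powers of 2.
So 7^47 ≡ 11 · 11 · 26 · 49 · 7 ≡ 68 (mod 95).
Squaring chain: 68; never reaches −1, so base 7 is a Miller–Rabin witness that 95 is composite.

68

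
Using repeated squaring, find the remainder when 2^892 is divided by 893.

777

2^1 ≡ 2 (mod 893)
2^2 ≡ 2^2 = 4 ≡ 4 (mod 893)
2^4 ≡ 4^2 = 16 ≡ 16 (mod 893)
2^8 ≡ 16^2 = 256 ≡ 256 (mod 893)
2^16 ≡ 256^2 = 65536 ≡ 347 (mod 893)
2^32 ≡ 347^2 = 120409 ≡ 747 (mod 893)
2^64 ≡ 747^2 = 558009 ≡ 777 (mod 893)
2^128 ≡ 777^2 = 603729 ≡ 61 (mod 893)
2^256 ≡ 61^2 = 3721 ≡ 149 (mod 893)
2^512 ≡ 149^2 = 22201 ≡ 769 (mod 893)
892 = 512 + 256 + 64 + 32 + 16 + 8 + 4 in binary powers of 2.
So 2^892 ≡ 769 · 149 · 777 · 747 · 347 · 256 · 16 ≡ 777 (mod 893).
Since 777 ≠ 1, base 2 is a Fermat witness: 893 is composite.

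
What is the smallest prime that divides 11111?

11111 is odd.
Digit sum 5, not divisible by 3.
Ends in 1: not divisible by 5.
7: 11111 = 7·1587 + 2
11: 11111 = 11·1010 + 1
13: 11111 = 13·854 + 9
17: 11111 = 17·653 + 10
19: 11111 = 19·584 + 15
23: 11111 = 23·483 + 2
29: 11111 = 29·383 + 4
31: 11111 = 31·358 + 13
37: 11111 = 37·300 + 11
41: 11111 = 41·271

41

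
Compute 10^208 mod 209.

10^1 ≡ 10 (mod 209)
10^2 ≡ 10^2 = 100 ≡ 100 (mod 209)
10^4 ≡ 100^2 = 10000 ≡ 177 (mod 209)
10^8 ≡ 177^2 = 31329 ≡ 188 (mod 209)
10^16 ≡ 188^2 = 35344 ≡ 23 (mod 209)
10^32 ≡ 23^2 = 529 ≡ 111 (mod 209)
10^64 ≡ 111^2 = 12321 ≡ 199 (mod 209)
10^128 ≡ 199^2 = 39601 ≡ 100 (mod 209)
208 = 128 + 64 + 16 in binary powers of 2.
So 10^208 ≡ 100 · 199 · 23 ≡ 199 (mod 209).
Since 199 ≠ 1, base 10 is a Fermat witness: 209 is composite.

199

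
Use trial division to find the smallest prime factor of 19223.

47

19223 is odd.
Digit sum 17, not divisible by 3.
Ends in 3: not divisible by 5.
7: 19223 = 7·2746 + 1
11: 19223 = 11·1747 + 6
13: 19223 = 13·1478 + 9
17: 19223 = 17·1130 + 13
19: 19223 = 19·1011 + 14
23: 19223 = 23·835 + 18
29: 19223 = 29·662 + 25
31: 19223 = 31·620 + 3
37: 19223 = 37·519 + 20
41: 19223 = 41·468 + 35
43: 19223 = 43·447 + 2
47: 19223 = 47·409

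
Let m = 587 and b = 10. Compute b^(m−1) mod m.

1

10^1 ≡ 10 (mod 587)
10^2 ≡ 10^2 = 100 ≡ 100 (mod 587)
10^4 ≡ 100^2 = 10000 ≡ 21 (mod 587)
10^8 ≡ 21^2 = 441 ≡ 441 (mod 587)
10^16 ≡ 441^2 = 194481 ≡ 184 (mod 587)
10^32 ≡ 184^2 = 33856 ≡ 397 (mod 587)
10^64 ≡ 397^2 = 157609 ≡ 293 (mod 587)
10^128 ≡ 293^2 = 85849 ≡ 147 (mod 587)
10^256 ≡ 147^2 = 21609 ≡ 477 (mod 587)
10^512 ≡ 477^2 = 227529 ≡ 360 (mod 587)
586 = 512 + 64 + 8 + 2 in binary powers of 2.
So 10^586 ≡ 360 · 293 · 441 · 100 ≡ 1 (mod 587).
Since the result is 1, base 10 gives no evidence that 587 is composite.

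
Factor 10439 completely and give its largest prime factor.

10439 = 11 · 949
949 = 13 · 73
73 is prime.
So 10439 = 11 · 13 · 73; the largest prime factor is 73.

73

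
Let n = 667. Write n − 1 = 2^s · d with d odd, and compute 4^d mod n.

179

667 − 1 = 666 = 2^1 · 333, so d = 333.
4^1 ≡ 4 (mod 667)
4^2 ≡ 4^2 = 16 ≡ 16 (mod 667)
4^4 ≡ 16^2 = 256 ≡ 256 (mod 667)
4^8 ≡ 256^2 = 65536 ≡ 170 (mod 667)
4^16 ≡ 170^2 = 28900 ≡ 219 (mod 667)
4^32 ≡ 219^2 = 47961 ≡ 604 (mod 667)
4^64 ≡ 604^2 = 364816 ≡ 634 (mod 667)
4^128 ≡ 634^2 = 401956 ≡ 422 (mod 667)
4^256 ≡ 422^2 = 178084 ≡ 662 (mod 667)
333 = 256 + 64 + 8 + 4 + 1 in binary powers of 2.
So 4^333 ≡ 662 · 634 · 170 · 256 · 4 ≡ 179 (mod 667).
Squaring chain: 179; never reaches −1, so base 4 is a Miller–Rabin witness that 667 is composite.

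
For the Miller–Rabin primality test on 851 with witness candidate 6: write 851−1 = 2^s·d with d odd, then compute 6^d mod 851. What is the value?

302

851 − 1 = 850 = 2^1 · 425, so d = 425.
6^1 ≡ 6 (mod 851)
6^2 ≡ 6^2 = 36 ≡ 36 (mod 851)
6^4 ≡ 36^2 = 1296 ≡ 445 (mod 851)
6^8 ≡ 445^2 = 198025 ≡ 593 (mod 851)
6^16 ≡ 593^2 = 351649 ≡ 186 (mod 851)
6^32 ≡ 186^2 = 34596 ≡ 556 (mod 851)
6^64 ≡ 556^2 = 309136 ≡ 223 (mod 851)
6^128 ≡ 223^2 = 49729 ≡ 371 (mod 851)
6^256 ≡ 371^2 = 137641 ≡ 630 (mod 851)
425 = 256 + 128 + 32 + 8 + 1 in binary powers of 2.
So 6^425 ≡ 630 · 371 · 556 · 593 · 6 ≡ 302 (mod 851).
Squaring chain: 302; never reaches −1, so base 6 is a Miller–Rabin witness that 851 is composite.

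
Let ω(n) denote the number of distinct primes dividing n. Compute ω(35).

2

35 = 5 · 7
35 = 5 · 7, which has 2 distinct prime factors.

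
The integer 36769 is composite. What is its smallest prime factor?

83

36769 is odd.
Digit sum 31, not divisible by 3.
Ends in 9: not divisible by 5.
7: 36769 = 7·5252 + 5
11: 36769 = 11·3342 + 7
13: 36769 = 13·2828 + 5
17: 36769 = 17·2162 + 15
19: 36769 = 19·1935 + 4
23: 36769 = 23·1598 + 15
29: 36769 = 29·1267 + 26
31: 36769 = 31·1186 + 3
37: 36769 = 37·993 + 28
41: 36769 = 41·896 + 33
43: 36769 = 43·855 + 4
47: 36769 = 47·782 + 15
53: 36769 = 53·693 + 40
59: 36769 = 59·623 + 12
61: 36769 = 61·602 + 47
67: 36769 = 67·548 + 53
71: 36769 = 71·517 + 62
73: 36769 = 73·503 + 50
79: 36769 = 79·465 + 34
83: 36769 = 83·443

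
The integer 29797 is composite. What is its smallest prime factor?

29797 is odd.
Digit sum 34, not divisible by 3.
Ends in 7: not divisible by 5.
7: 29797 = 7·4256 + 5
11: 29797 = 11·2708 + 9
13: 29797 = 13·2292 + 1
17: 29797 = 17·1752 + 13
19: 29797 = 19·1568 + 5
23: 29797 = 23·1295 + 12
29: 29797 = 29·1027 + 14
31: 29797 = 31·961 + 6
37: 29797 = 37·805 + 12
41: 29797 = 41·726 + 31
43: 29797 = 43·692 + 41
47: 29797 = 47·633 + 46
53: 29797 = 53·562 + 11
59: 29797 = 59·505 + 2
61: 29797 = 61·488 + 29
67: 29797 = 67·444 + 49
71: 29797 = 71·419 + 48
73: 29797 = 73·408 + 13
79: 29797 = 79·377 + 14
83: 29797 = 83·359

83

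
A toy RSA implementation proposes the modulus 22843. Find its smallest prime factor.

53

22843 is odd.
Digit sum 19, not divisible by 3.
Ends in 3: not divisible by 5.
7: 22843 = 7·3263 + 2
11: 22843 = 11·2076 + 7
13: 22843 = 13·1757 + 2
17: 22843 = 17·1343 + 12
19: 22843 = 19·1202 + 5
23: 22843 = 23·993 + 4
29: 22843 = 29·787 + 20
31: 22843 = 31·736 + 27
37: 22843 = 37·617 + 14
41: 22843 = 41·557 + 6
43: 22843 = 43·531 + 10
47: 22843 = 47·486 + 1
53: 22843 = 53·431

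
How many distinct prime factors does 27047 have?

3

27047 = 17 · 1591
1591 = 37 · 43
27047 = 17 · 37 · 43, which has 3 distinct prime factors.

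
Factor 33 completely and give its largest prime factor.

33 = 3 · 11
11 is prime.
So 33 = 3 · 11; the largest prime factor is 11.

11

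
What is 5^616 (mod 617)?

1

5^1 ≡ 5 (mod 617)
5^2 ≡ 5^2 = 25 ≡ 25 (mod 617)
5^4 ≡ 25^2 = 625 ≡ 8 (mod 617)
5^8 ≡ 8^2 = 64 ≡ 64 (mod 617)
5^16 ≡ 64^2 = 4096 ≡ 394 (mod 617)
5^32 ≡ 394^2 = 155236 ≡ 369 (mod 617)
5^64 ≡ 369^2 = 136161 ≡ 421 (mod 617)
5^128 ≡ 421^2 = 177241 ≡ 162 (mod 617)
5^256 ≡ 162^2 = 26244 ≡ 330 (mod 617)
5^512 ≡ 330^2 = 108900 ≡ 308 (mod 617)
616 = 512 + 64 + 32 + 8 in binary powers of 2.
So 5^616 ≡ 308 · 421 · 369 · 64 ≡ 1 (mod 617).
Since the result is 1, base 5 gives no evidence that 617 is composite.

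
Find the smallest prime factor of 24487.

47

24487 is odd.
Digit sum 25, not divisible by 3.
Ends in 7: not divisible by 5.
7: 24487 = 7·3498 + 1
11: 24487 = 11·2226 + 1
13: 24487 = 13·1883 + 8
17: 24487 = 17·1440 + 7
19: 24487 = 19·1288 + 15
23: 24487 = 23·1064 + 15
29: 24487 = 29·844 + 11
31: 24487 = 31·789 + 28
37: 24487 = 37·661 + 30
41: 24487 = 41·597 + 10
43: 24487 = 43·569 + 20
47: 24487 = 47·521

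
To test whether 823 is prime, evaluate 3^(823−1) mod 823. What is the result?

3^1 ≡ 3 (mod 823)
3^2 ≡ 3^2 = 9 ≡ 9 (mod 823)
3^4 ≡ 9^2 = 81 ≡ 81 (mod 823)
3^8 ≡ 81^2 = 6561 ≡ 800 (mod 823)
3^16 ≡ 800^2 = 640000 ≡ 529 (mod 823)
3^32 ≡ 529^2 = 279841 ≡ 21 (mod 823)
3^64 ≡ 21^2 = 441 ≡ 441 (mod 823)
3^128 ≡ 441^2 = 194481 ≡ 253 (mod 823)
3^256 ≡ 253^2 = 64009 ≡ 638 (mod 823)
3^512 ≡ 638^2 = 407044 ≡ 482 (mod 823)
822 = 512 + 256 + 32 + 16 + 4 + 2 in binary powers of 2.
So 3^822 ≡ 482 · 638 · 21 · 529 · 81 · 9 ≡ 1 (mod 823).
Since the result is 1, base 3 gives no evidence that 823 is composite.

1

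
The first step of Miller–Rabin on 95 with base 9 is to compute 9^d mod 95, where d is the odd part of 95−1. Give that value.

24

95 − 1 = 94 = 2^1 · 47, so d = 47.
9^1 ≡ 9 (mod 95)
9^2 ≡ 9^2 = 81 ≡ 81 (mod 95)
9^4 ≡ 81^2 = 6561 ≡ 6 (mod 95)
9^8 ≡ 6^2 = 36 ≡ 36 (mod 95)
9^16 ≡ 36^2 = 1296 ≡ 61 (mod 95)
9^32 ≡ 61^2 = 3721 ≡ 16 (mod 95)
47 = 32 + 8 + 4 + 2 + 1 in binary powers of 2.
So 9^47 ≡ 16 · 36 · 6 · 81 · 9 ≡ 24 (mod 95).
Squaring chain: 24; never reaches −1, so base 9 is a Miller–Rabin witness that 95 is composite.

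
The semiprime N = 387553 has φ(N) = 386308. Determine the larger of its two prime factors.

φ(n) = (p−1)(q−1) = n − (p+q) + 1, so p + q = 387553 − 386308 + 1 = 1246.
p and q are the roots of t² − 1246t + 387553 = 0.
Discriminant: 1246² − 4·387553 = 1552516 − 1550212 = 2304; √2304 = 48.
q = (1246 − 48)/2 = 599, p = (1246 + 48)/2 = 647.
Check: 599 · 647 = 387553.

647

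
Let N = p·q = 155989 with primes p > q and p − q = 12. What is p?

Since p = q + 12, we have 155989 = q(q + 12), so q² + 12q − 155989 = 0.
Discriminant: 12² + 4·155989 = 144 + 623956 = 624100; √624100 = 790.
q = (−12 + 790)/2 = 389, and p = q + 12 = 401.
Check: 389 · 401 = 155989.

401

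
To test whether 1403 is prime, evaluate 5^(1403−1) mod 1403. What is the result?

992

5^1 ≡ 5 (mod 1403)
5^2 ≡ 5^2 = 25 ≡ 25 (mod 1403)
5^4 ≡ 25^2 = 625 ≡ 625 (mod 1403)
5^8 ≡ 625^2 = 390625 ≡ 591 (mod 1403)
5^16 ≡ 591^2 = 349281 ≡ 1337 (mod 1403)
5^32 ≡ 1337^2 = 1787569 ≡ 147 (mod 1403)
5^64 ≡ 147^2 = 21609 ≡ 564 (mod 1403)
5^128 ≡ 564^2 = 318096 ≡ 1018 (mod 1403)
5^256 ≡ 1018^2 = 1036324 ≡ 910 (mod 1403)
5^512 ≡ 910^2 = 828100 ≡ 330 (mod 1403)
5^1024 ≡ 330^2 = 108900 ≡ 869 (mod 1403)
1402 = 1024 + 256 + 64 + 32 + 16 + 8 + 2 in binary powers of 2.
So 5^1402 ≡ 869 · 910 · 564 · 147 · 1337 · 591 · 25 ≡ 992 (mod 1403).
Since 992 ≠ 1, base 5 is a Fermat witness: 1403 is composite.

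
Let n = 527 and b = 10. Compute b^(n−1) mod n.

382

10^1 ≡ 10 (mod 527)
10^2 ≡ 10^2 = 100 ≡ 100 (mod 527)
10^4 ≡ 100^2 = 10000 ≡ 514 (mod 527)
10^8 ≡ 514^2 = 264196 ≡ 169 (mod 527)
10^16 ≡ 169^2 = 28561 ≡ 103 (mod 527)
10^32 ≡ 103^2 = 10609 ≡ 69 (mod 527)
10^64 ≡ 69^2 = 4761 ≡ 18 (mod 527)
10^128 ≡ 18^2 = 324 ≡ 324 (mod 527)
10^256 ≡ 324^2 = 104976 ≡ 103 (mod 527)
10^512 ≡ 103^2 = 10609 ≡ 69 (mod 527)
526 = 512 + 8 + 4 + 2 in binary powers of 2.
So 10^526 ≡ 69 · 169 · 514 · 100 ≡ 382 (mod 527).
Since 382 ≠ 1, base 10 is a Fermat witness: 527 is composite.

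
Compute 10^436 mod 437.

10^1 ≡ 10 (mod 437)
10^2 ≡ 10^2 = 100 ≡ 100 (mod 437)
10^4 ≡ 100^2 = 10000 ≡ 386 (mod 437)
10^8 ≡ 386^2 = 148996 ≡ 416 (mod 437)
10^16 ≡ 416^2 = 173056 ≡ 4 (mod 437)
10^32 ≡ 4^2 = 16 ≡ 16 (mod 437)
10^64 ≡ 16^2 = 256 ≡ 256 (mod 437)
10^128 ≡ 256^2 = 65536 ≡ 423 (mod 437)
10^256 ≡ 423^2 = 178929 ≡ 196 (mod 437)
436 = 256 + 128 + 32 + 16 + 4 in binary powers of 2.
So 10^436 ≡ 196 · 423 · 16 · 4 · 386 ≡ 101 (mod 437).
Since 101 ≠ 1, base 10 is a Fermat witness: 437 is composite.

101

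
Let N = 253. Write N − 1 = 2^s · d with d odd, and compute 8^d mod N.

50

253 − 1 = 252 = 2^2 · 63, so d = 63.
8^1 ≡ 8 (mod 253)
8^2 ≡ 8^2 = 64 ≡ 64 (mod 253)
8^4 ≡ 64^2 = 4096 ≡ 48 (mod 253)
8^8 ≡ 48^2 = 2304 ≡ 27 (mod 253)
8^16 ≡ 27^2 = 729 ≡ 223 (mod 253)
8^32 ≡ 223^2 = 49729 ≡ 141 (mod 253)
63 = 32 + 16 + 8 + 4 + 2 + 1 in binary powers of 2.
So 8^63 ≡ 141 · 223 · 27 · 48 · 64 · 8 ≡ 50 (mod 253).
Squaring chain: 50 → 223; never reaches −1, so base 8 is a Miller–Rabin witness that 253 is composite.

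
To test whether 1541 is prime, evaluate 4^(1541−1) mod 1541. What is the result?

967

4^1 ≡ 4 (mod 1541)
4^2 ≡ 4^2 = 16 ≡ 16 (mod 1541)
4^4 ≡ 16^2 = 256 ≡ 256 (mod 1541)
4^8 ≡ 256^2 = 65536 ≡ 814 (mod 1541)
4^16 ≡ 814^2 = 662596 ≡ 1507 (mod 1541)
4^32 ≡ 1507^2 = 2271049 ≡ 1156 (mod 1541)
4^64 ≡ 1156^2 = 1336336 ≡ 289 (mod 1541)
4^128 ≡ 289^2 = 83521 ≡ 307 (mod 1541)
4^256 ≡ 307^2 = 94249 ≡ 248 (mod 1541)
4^512 ≡ 248^2 = 61504 ≡ 1405 (mod 1541)
4^1024 ≡ 1405^2 = 1974025 ≡ 4 (mod 1541)
1540 = 1024 + 512 + 4 in binary powers of 2.
So 4^1540 ≡ 4 · 1405 · 256 ≡ 967 (mod 1541).
Since 967 ≠ 1, base 4 is a Fermat witness: 1541 is composite.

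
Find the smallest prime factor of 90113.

90113 is odd.
Digit sum 14, not divisible by 3.
Ends in 3: not divisible by 5.
7: 90113 = 7·12873 + 2
11: 90113 = 11·8192 + 1
13: 90113 = 13·6931 + 10
17: 90113 = 17·5300 + 13
19: 90113 = 19·4742 + 15
23: 90113 = 23·3917 + 22
29: 90113 = 29·3107 + 10
31: 90113 = 31·2906 + 27
37: 90113 = 37·2435 + 18
41: 90113 = 41·2197 + 36
43: 90113 = 43·2095 + 28
47: 90113 = 47·1917 + 14
53: 90113 = 53·1700 + 13
59: 90113 = 59·1527 + 20
61: 90113 = 61·1477 + 16
67: 90113 = 67·1344 + 65
71: 90113 = 71·1269 + 14
73: 90113 = 73·1234 + 31
79: 90113 = 79·1140 + 53
83: 90113 = 83·1085 + 58
89: 90113 = 89·1012 + 45
97: 90113 = 97·929

97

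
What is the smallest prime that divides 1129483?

1129483 is odd.
Digit sum 28, not divisible by 3.
Ends in 3: not divisible by 5.
7: 1129483 = 7·161354 + 5
11: 1129483 = 11·102680 + 3
13: 1129483 = 13·86883 + 4
17: 1129483 = 17·66440 + 3
19: 1129483 = 19·59446 + 9
23: 1129483 = 23·49107 + 22
29: 1129483 = 29·38947 + 20
31: 1129483 = 31·36434 + 29
37: 1129483 = 37·30526 + 21
41: 1129483 = 41·27548 + 15
43: 1129483 = 43·26267 + 2
47: 1129483 = 47·24031 + 26
53: 1129483 = 53·21311

53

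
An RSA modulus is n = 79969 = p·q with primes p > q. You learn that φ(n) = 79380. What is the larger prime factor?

379

φ(n) = (p−1)(q−1) = n − (p+q) + 1, so p + q = 79969 − 79380 + 1 = 590.
p and q are the roots of t² − 590t + 79969 = 0.
Discriminant: 590² − 4·79969 = 348100 − 319876 = 28224; √28224 = 168.
q = (590 − 168)/2 = 211, p = (590 + 168)/2 = 379.
Check: 211 · 379 = 79969.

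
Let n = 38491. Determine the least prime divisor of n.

61

38491 is odd.
Digit sum 25, not divisible by 3.
Ends in 1: not divisible by 5.
7: 38491 = 7·5498 + 5
11: 38491 = 11·3499 + 2
13: 38491 = 13·2960 + 11
17: 38491 = 17·2264 + 3
19: 38491 = 19·2025 + 16
23: 38491 = 23·1673 + 12
29: 38491 = 29·1327 + 8
31: 38491 = 31·1241 + 20
37: 38491 = 37·1040 + 11
41: 38491 = 41·938 + 33
43: 38491 = 43·895 + 6
47: 38491 = 47·818 + 45
53: 38491 = 53·726 + 13
59: 38491 = 59·652 + 23
61: 38491 = 61·631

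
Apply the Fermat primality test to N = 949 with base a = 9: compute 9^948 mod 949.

9^1 ≡ 9 (mod 949)
9^2 ≡ 9^2 = 81 ≡ 81 (mod 949)
9^4 ≡ 81^2 = 6561 ≡ 867 (mod 949)
9^8 ≡ 867^2 = 751689 ≡ 81 (mod 949)
9^16 ≡ 81^2 = 6561 ≡ 867 (mod 949)
9^32 ≡ 867^2 = 751689 ≡ 81 (mod 949)
9^64 ≡ 81^2 = 6561 ≡ 867 (mod 949)
9^128 ≡ 867^2 = 751689 ≡ 81 (mod 949)
9^256 ≡ 81^2 = 6561 ≡ 867 (mod 949)
9^512 ≡ 867^2 = 751689 ≡ 81 (mod 949)
948 = 512 + 256 + 128 + 32 + 16 + 4 in binary powers of 2.
So 9^948 ≡ 81 · 867 · 81 · 81 · 867 · 867 ≡ 1 (mod 949).
Since the result is 1, base 9 gives no evidence that 949 is composite.

1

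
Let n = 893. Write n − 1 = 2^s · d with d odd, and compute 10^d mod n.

893 − 1 = 892 = 2^2 · 223, so d = 223.
10^1 ≡ 10 (mod 893)
10^2 ≡ 10^2 = 100 ≡ 100 (mod 893)
10^4 ≡ 100^2 = 10000 ≡ 177 (mod 893)
10^8 ≡ 177^2 = 31329 ≡ 74 (mod 893)
10^16 ≡ 74^2 = 5476 ≡ 118 (mod 893)
10^32 ≡ 118^2 = 13924 ≡ 529 (mod 893)
10^64 ≡ 529^2 = 279841 ≡ 332 (mod 893)
10^128 ≡ 332^2 = 110224 ≡ 385 (mod 893)
223 = 128 + 64 + 16 + 8 + 4 + 2 + 1 in binary powers of 2.
So 10^223 ≡ 385 · 332 · 118 · 74 · 177 · 100 · 10 ≡ 775 (mod 893).
Squaring chain: 775 → 529; never reaches −1, so base 10 is a Miller–Rabin witness that 893 is composite.

775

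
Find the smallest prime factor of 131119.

19

131119 is odd.
Digit sum 16, not divisible by 3.
Ends in 9: not divisible by 5.
7: 131119 = 7·18731 + 2
11: 131119 = 11·11919 + 10
13: 131119 = 13·10086 + 1
17: 131119 = 17·7712 + 15
19: 131119 = 19·6901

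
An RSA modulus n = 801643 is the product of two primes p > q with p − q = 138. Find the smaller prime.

829

Since p = q + 138, we have 801643 = q(q + 138), so q² + 138q − 801643 = 0.
Discriminant: 138² + 4·801643 = 19044 + 3206572 = 3225616; √3225616 = 1796.
q = (−138 + 1796)/2 = 829, and p = q + 138 = 967.
Check: 829 · 967 = 801643.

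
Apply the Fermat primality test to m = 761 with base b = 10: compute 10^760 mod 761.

10^1 ≡ 10 (mod 761)
10^2 ≡ 10^2 = 100 ≡ 100 (mod 761)
10^4 ≡ 100^2 = 10000 ≡ 107 (mod 761)
10^8 ≡ 107^2 = 11449 ≡ 34 (mod 761)
10^16 ≡ 34^2 = 1156 ≡ 395 (mod 761)
10^32 ≡ 395^2 = 156025 ≡ 20 (mod 761)
10^64 ≡ 20^2 = 400 ≡ 400 (mod 761)
10^128 ≡ 400^2 = 160000 ≡ 190 (mod 761)
10^256 ≡ 190^2 = 36100 ≡ 333 (mod 761)
10^512 ≡ 333^2 = 110889 ≡ 544 (mod 761)
760 = 512 + 128 + 64 + 32 + 16 + 8 in binary powers of 2.
So 10^760 ≡ 544 · 190 · 400 · 20 · 395 · 34 ≡ 1 (mod 761).
Since the result is 1, base 10 gives no evidence that 761 is composite.

1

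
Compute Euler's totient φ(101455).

Factor: 101455 = 5 · 103 · 197.
φ(101455) = (5−1) · (103−1) · (197−1) = 4 · 102 · 196 = 79968.

79968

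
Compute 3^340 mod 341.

56

3^1 ≡ 3 (mod 341)
3^2 ≡ 3^2 = 9 ≡ 9 (mod 341)
3^4 ≡ 9^2 = 81 ≡ 81 (mod 341)
3^8 ≡ 81^2 = 6561 ≡ 82 (mod 341)
3^16 ≡ 82^2 = 6724 ≡ 245 (mod 341)
3^32 ≡ 245^2 = 60025 ≡ 9 (mod 341)
3^64 ≡ 9^2 = 81 ≡ 81 (mod 341)
3^128 ≡ 81^2 = 6561 ≡ 82 (mod 341)
3^256 ≡ 82^2 = 6724 ≡ 245 (mod 341)
340 = 256 + 64 + 16 + 4 in binary powers of 2.
So 3^340 ≡ 245 · 81 · 245 · 81 ≡ 56 (mod 341).
Since 56 ≠ 1, base 3 is a Fermat witness: 341 is composite.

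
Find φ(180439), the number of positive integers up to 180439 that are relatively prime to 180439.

152736

Factor: 180439 = 7 · 149 · 173.
φ(180439) = (7−1) · (149−1) · (173−1) = 6 · 148 · 172 = 152736.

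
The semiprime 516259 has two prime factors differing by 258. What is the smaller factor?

Since p = q + 258, we have 516259 = q(q + 258), so q² + 258q − 516259 = 0.
Discriminant: 258² + 4·516259 = 66564 + 2065036 = 2131600; √2131600 = 1460.
q = (−258 + 1460)/2 = 601, and p = q + 258 = 859.
Check: 601 · 859 = 516259.

601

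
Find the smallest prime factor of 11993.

67

11993 is odd.
Digit sum 23, not divisible by 3.
Ends in 3: not divisible by 5.
7: 11993 = 7·1713 + 2
11: 11993 = 11·1090 + 3
13: 11993 = 13·922 + 7
17: 11993 = 17·705 + 8
19: 11993 = 19·631 + 4
23: 11993 = 23·521 + 10
29: 11993 = 29·413 + 16
31: 11993 = 31·386 + 27
37: 11993 = 37·324 + 5
41: 11993 = 41·292 + 21
43: 11993 = 43·278 + 39
47: 11993 = 47·255 + 8
53: 11993 = 53·226 + 15
59: 11993 = 59·203 + 16
61: 11993 = 61·196 + 37
67: 11993 = 67·179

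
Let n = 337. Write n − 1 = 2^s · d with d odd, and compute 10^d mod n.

191

337 − 1 = 336 = 2^4 · 21, so d = 21.
10^1 ≡ 10 (mod 337)
10^2 ≡ 10^2 = 100 ≡ 100 (mod 337)
10^4 ≡ 100^2 = 10000 ≡ 227 (mod 337)
10^8 ≡ 227^2 = 51529 ≡ 305 (mod 337)
10^16 ≡ 305^2 = 93025 ≡ 13 (mod 337)
21 = 16 + 4 + 1 in binary powers of 2.
So 10^21 ≡ 13 · 227 · 10 ≡ 191 (mod 337).
Squaring chain: 191 → 85 → 148 → 336; reaches −1, so base 10 does not prove 337 composite.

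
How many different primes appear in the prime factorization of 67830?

67830 = 2 · 33915
33915 = 3 · 11305
11305 = 5 · 2261
2261 = 7 · 323
323 = 17 · 19
67830 = 2 · 3 · 5 · 7 · 17 · 19, which has 6 distinct prime factors.

6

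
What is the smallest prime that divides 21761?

47

21761 is odd.
Digit sum 17, not divisible by 3.
Ends in 1: not divisible by 5.
7: 21761 = 7·3108 + 5
11: 21761 = 11·1978 + 3
13: 21761 = 13·1673 + 12
17: 21761 = 17·1280 + 1
19: 21761 = 19·1145 + 6
23: 21761 = 23·946 + 3
29: 21761 = 29·750 + 11
31: 21761 = 31·701 + 30
37: 21761 = 37·588 + 5
41: 21761 = 41·530 + 31
43: 21761 = 43·506 + 3
47: 21761 = 47·463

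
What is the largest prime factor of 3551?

3551 = 53 · 67
67 is prime.
So 3551 = 53 · 67; the largest prime factor is 67.

67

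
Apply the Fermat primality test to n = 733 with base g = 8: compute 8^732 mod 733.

8^1 ≡ 8 (mod 733)
8^2 ≡ 8^2 = 64 ≡ 64 (mod 733)
8^4 ≡ 64^2 = 4096 ≡ 431 (mod 733)
8^8 ≡ 431^2 = 185761 ≡ 312 (mod 733)
8^16 ≡ 312^2 = 97344 ≡ 588 (mod 733)
8^32 ≡ 588^2 = 345744 ≡ 501 (mod 733)
8^64 ≡ 501^2 = 251001 ≡ 315 (mod 733)
8^128 ≡ 315^2 = 99225 ≡ 270 (mod 733)
8^256 ≡ 270^2 = 72900 ≡ 333 (mod 733)
8^512 ≡ 333^2 = 110889 ≡ 206 (mod 733)
732 = 512 + 128 + 64 + 16 + 8 + 4 in binary powers of 2.
So 8^732 ≡ 206 · 270 · 315 · 588 · 312 · 431 ≡ 1 (mod 733).
Since the result is 1, base 8 gives no evidence that 733 is composite.

1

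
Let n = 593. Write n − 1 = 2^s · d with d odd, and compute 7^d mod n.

499

593 − 1 = 592 = 2^4 · 37, so d = 37.
7^1 ≡ 7 (mod 593)
7^2 ≡ 7^2 = 49 ≡ 49 (mod 593)
7^4 ≡ 49^2 = 2401 ≡ 29 (mod 593)
7^8 ≡ 29^2 = 841 ≡ 248 (mod 593)
7^16 ≡ 248^2 = 61504 ≡ 425 (mod 593)
7^32 ≡ 425^2 = 180625 ≡ 353 (mod 593)
37 = 32 + 4 + 1 in binary powers of 2.
So 7^37 ≡ 353 · 29 · 7 ≡ 499 (mod 593).
Squaring chain: 499 → 534 → 516 → 592; reaches −1, so base 7 does not prove 593 composite.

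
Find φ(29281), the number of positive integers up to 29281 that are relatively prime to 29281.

24288

Factor: 29281 = 7 · 47 · 89.
φ(29281) = (7−1) · (47−1) · (89−1) = 6 · 46 · 88 = 24288.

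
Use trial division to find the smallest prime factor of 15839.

47

15839 is odd.
Digit sum 26, not divisible by 3.
Ends in 9: not divisible by 5.
7: 15839 = 7·2262 + 5
11: 15839 = 11·1439 + 10
13: 15839 = 13·1218 + 5
17: 15839 = 17·931 + 12
19: 15839 = 19·833 + 12
23: 15839 = 23·688 + 15
29: 15839 = 29·546 + 5
31: 15839 = 31·510 + 29
37: 15839 = 37·428 + 3
41: 15839 = 41·386 + 13
43: 15839 = 43·368 + 15
47: 15839 = 47·337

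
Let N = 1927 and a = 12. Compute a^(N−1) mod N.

12^1 ≡ 12 (mod 1927)
12^2 ≡ 12^2 = 144 ≡ 144 (mod 1927)
12^4 ≡ 144^2 = 20736 ≡ 1466 (mod 1927)
12^8 ≡ 1466^2 = 2149156 ≡ 551 (mod 1927)
12^16 ≡ 551^2 = 303601 ≡ 1062 (mod 1927)
12^32 ≡ 1062^2 = 1127844 ≡ 549 (mod 1927)
12^64 ≡ 549^2 = 301401 ≡ 789 (mod 1927)
12^128 ≡ 789^2 = 622521 ≡ 100 (mod 1927)
12^256 ≡ 100^2 = 10000 ≡ 365 (mod 1927)
12^512 ≡ 365^2 = 133225 ≡ 262 (mod 1927)
12^1024 ≡ 262^2 = 68644 ≡ 1199 (mod 1927)
1926 = 1024 + 512 + 256 + 128 + 4 + 2 in binary powers of 2.
So 12^1926 ≡ 1199 · 262 · 365 · 100 · 1466 · 144 ≡ 1840 (mod 1927).
Since 1840 ≠ 1, base 12 is a Fermat witness: 1927 is composite.

1840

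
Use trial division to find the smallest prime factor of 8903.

8903 is odd.
Digit sum 20, not divisible by 3.
Ends in 3: not divisible by 5.
7: 8903 = 7·1271 + 6
11: 8903 = 11·809 + 4
13: 8903 = 13·684 + 11
17: 8903 = 17·523 + 12
19: 8903 = 19·468 + 11
23: 8903 = 23·387 + 2
29: 8903 = 29·307

29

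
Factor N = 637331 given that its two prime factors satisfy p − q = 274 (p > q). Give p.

947

Since p = q + 274, we have 637331 = q(q + 274), so q² + 274q − 637331 = 0.
Discriminant: 274² + 4·637331 = 75076 + 2549324 = 2624400; √2624400 = 1620.
q = (−274 + 1620)/2 = 673, and p = q + 274 = 947.
Check: 673 · 947 = 637331.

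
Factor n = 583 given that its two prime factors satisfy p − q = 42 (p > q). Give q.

11

Since p = q + 42, we have 583 = q(q + 42), so q² + 42q − 583 = 0.
Discriminant: 42² + 4·583 = 1764 + 2332 = 4096; √4096 = 64.
q = (−42 + 64)/2 = 11, and p = q + 42 = 53.
Check: 11 · 53 = 583.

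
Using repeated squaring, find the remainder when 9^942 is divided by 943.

901

9^1 ≡ 9 (mod 943)
9^2 ≡ 9^2 = 81 ≡ 81 (mod 943)
9^4 ≡ 81^2 = 6561 ≡ 903 (mod 943)
9^8 ≡ 903^2 = 815409 ≡ 657 (mod 943)
9^16 ≡ 657^2 = 431649 ≡ 698 (mod 943)
9^32 ≡ 698^2 = 487204 ≡ 616 (mod 943)
9^64 ≡ 616^2 = 379456 ≡ 370 (mod 943)
9^128 ≡ 370^2 = 136900 ≡ 165 (mod 943)
9^256 ≡ 165^2 = 27225 ≡ 821 (mod 943)
9^512 ≡ 821^2 = 674041 ≡ 739 (mod 943)
942 = 512 + 256 + 128 + 32 + 8 + 4 + 2 in binary powers of 2.
So 9^942 ≡ 739 · 821 · 165 · 616 · 657 · 903 · 81 ≡ 901 (mod 943).
Since 901 ≠ 1, base 9 is a Fermat witness: 943 is composite.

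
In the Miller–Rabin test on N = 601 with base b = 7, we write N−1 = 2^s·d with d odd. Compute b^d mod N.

601 − 1 = 600 = 2^3 · 75, so d = 75.
7^1 ≡ 7 (mod 601)
7^2 ≡ 7^2 = 49 ≡ 49 (mod 601)
7^4 ≡ 49^2 = 2401 ≡ 598 (mod 601)
7^8 ≡ 598^2 = 357604 ≡ 9 (mod 601)
7^16 ≡ 9^2 = 81 ≡ 81 (mod 601)
7^32 ≡ 81^2 = 6561 ≡ 551 (mod 601)
7^64 ≡ 551^2 = 303601 ≡ 96 (mod 601)
75 = 64 + 8 + 2 + 1 in binary powers of 2.
So 7^75 ≡ 96 · 9 · 49 · 7 ≡ 59 (mod 601).
Squaring chain: 59 → 476 → 600; reaches −1, so base 7 does not prove 601 composite.

59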